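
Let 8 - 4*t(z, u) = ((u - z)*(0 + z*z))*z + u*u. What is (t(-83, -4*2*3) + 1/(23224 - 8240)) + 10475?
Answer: 126527761691/14984 ≈ 8.4442e+6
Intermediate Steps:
t(z, u) = 2 - u²/4 - z³*(u - z)/4 (t(z, u) = 2 - (((u - z)*(0 + z*z))*z + u*u)/4 = 2 - (((u - z)*(0 + z²))*z + u²)/4 = 2 - (((u - z)*z²)*z + u²)/4 = 2 - ((z²*(u - z))*z + u²)/4 = 2 - (z³*(u - z) + u²)/4 = 2 - (u² + z³*(u - z))/4 = 2 + (-u²/4 - z³*(u - z)/4) = 2 - u²/4 - z³*(u - z)/4)
(t(-83, -4*2*3) + 1/(23224 - 8240)) + 10475 = ((2 - (-4*2*3)²/4 + (¼)*(-83)⁴ - ¼*-4*2*3*(-83)³) + 1/(23224 - 8240)) + 10475 = ((2 - (-8*3)²/4 + (¼)*47458321 - ¼*(-8*3)*(-571787)) + 1/14984) + 10475 = ((2 - ¼*(-24)² + 47458321/4 - ¼*(-24)*(-571787)) + 1/14984) + 10475 = ((2 - ¼*576 + 47458321/4 - 3430722) + 1/14984) + 10475 = ((2 - 144 + 47458321/4 - 3430722) + 1/14984) + 10475 = (33734865/4 + 1/14984) + 10475 = 126370804291/14984 + 10475 = 126527761691/14984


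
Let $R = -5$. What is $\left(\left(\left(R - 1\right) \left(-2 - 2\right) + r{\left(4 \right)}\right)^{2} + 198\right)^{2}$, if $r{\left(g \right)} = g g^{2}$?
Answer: $63075364$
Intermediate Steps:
$r{\left(g \right)} = g^{3}$
$\left(\left(\left(R - 1\right) \left(-2 - 2\right) + r{\left(4 \right)}\right)^{2} + 198\right)^{2} = \left(\left(\left(-5 - 1\right) \left(-2 - 2\right) + 4^{3}\right)^{2} + 198\right)^{2} = \left(\left(\left(-6\right) \left(-4\right) + 64\right)^{2} + 198\right)^{2} = \left(\left(24 + 64\right)^{2} + 198\right)^{2} = \left(88^{2} + 198\right)^{2} = \left(7744 + 198\right)^{2} = 7942^{2} = 63075364$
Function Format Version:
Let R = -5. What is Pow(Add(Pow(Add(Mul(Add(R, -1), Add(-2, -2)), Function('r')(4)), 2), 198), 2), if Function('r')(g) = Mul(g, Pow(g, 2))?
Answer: 63075364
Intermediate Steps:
Function('r')(g) = Pow(g, 3)
Pow(Add(Pow(Add(Mul(Add(R, -1), Add(-2, -2)), Function('r')(4)), 2), 198), 2) = Pow(Add(Pow(Add(Mul(Add(-5, -1), Add(-2, -2)), Pow(4, 3)), 2), 198), 2) = Pow(Add(Pow(Add(Mul(-6, -4), 64), 2), 198), 2) = Pow(Add(Pow(Add(24, 64), 2), 198), 2) = Pow(Add(Pow(88, 2), 198), 2) = Pow(Add(7744, 198), 2) = Pow(7942, 2) = 63075364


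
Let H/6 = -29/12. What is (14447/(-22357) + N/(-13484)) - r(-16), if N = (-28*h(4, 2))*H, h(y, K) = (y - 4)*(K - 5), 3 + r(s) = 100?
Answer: -2183076/22357 ≈ -97.646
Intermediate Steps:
r(s) = 97 (r(s) = -3 + 100 = 97)
H = -29/2 (H = 6*(-29/12) = -29/2 ≈ -14.500)
h(y, K) = (-5 + K)*(-4 + y) (h(y, K) = (-4 + y)*(-5 + K) = (-5 + K)*(-4 + y))
N = 0 (N = -28*(20 - 5*4 - 4*2 + 2*4)*(-29/2) = -28*(20 - 20 - 8 + 8)*(-29/2) = -28*0*(-29/2) = 0*(-29/2) = 0)
(14447/(-22357) + N/(-13484)) - r(-16) = (14447/(-22357) + 0/(-13484)) - 1*97 = (14447*(-1/22357) + 0*(-1/13484)) - 97 = (-14447/22357 + 0) - 97 = -14447/22357 - 97 = -2183076/22357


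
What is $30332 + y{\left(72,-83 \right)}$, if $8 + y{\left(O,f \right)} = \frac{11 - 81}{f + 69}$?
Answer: $30329$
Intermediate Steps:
$y{\left(O,f \right)} = -8 - \frac{70}{69 + f}$ ($y{\left(O,f \right)} = -8 + \frac{11 - 81}{f + 69} = -8 - \frac{70}{69 + f}$)
$30332 + y{\left(72,-83 \right)} = 30332 + \frac{2 \left(-311 - -332\right)}{69 - 83} = 30332 + \frac{2 \left(-311 + 332\right)}{-14} = 30332 + 2 \left(- \frac{1}{14}\right) 21 = 30332 - 3 = 30329$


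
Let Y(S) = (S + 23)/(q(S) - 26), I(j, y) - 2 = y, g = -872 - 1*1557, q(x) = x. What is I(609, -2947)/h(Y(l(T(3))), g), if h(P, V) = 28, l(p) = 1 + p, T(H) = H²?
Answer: -2945/28 ≈ -105.18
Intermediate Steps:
g = -2429 (g = -872 - 1557 = -2429)
I(j, y) = 2 + y
Y(S) = (23 + S)/(-26 + S) (Y(S) = (S + 23)/(S - 26) = (23 + S)/(-26 + S))
I(609, -2947)/h(Y(l(T(3))), g) = (2 - 2947)/28 = -2945*1/28 = -2945/28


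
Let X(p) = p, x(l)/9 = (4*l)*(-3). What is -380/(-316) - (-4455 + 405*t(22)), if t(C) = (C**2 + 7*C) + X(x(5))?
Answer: -2783470/79 ≈ -35234.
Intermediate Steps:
x(l) = -108*l (x(l) = 9*((4*l)*(-3)) = 9*(-12*l) = -108*l)
t(C) = -540 + C**2 + 7*C (t(C) = (C**2 + 7*C) - 108*5 = (C**2 + 7*C) - 540 = -540 + C**2 + 7*C)
-380/(-316) - (-4455 + 405*t(22)) = -380/(-316) - 405/(1/((-540 + 22**2 + 7*22) - 11)) = -380*(-1/316) - 405/(1/((-540 + 484 + 154) - 11)) = 95/79 - 405/(1/(98 - 11)) = 95/79 - 405/(1/87) = 95/79 - 405/1/87 = 95/79 - 405*87 = 95/79 - 35235 = -2783470/79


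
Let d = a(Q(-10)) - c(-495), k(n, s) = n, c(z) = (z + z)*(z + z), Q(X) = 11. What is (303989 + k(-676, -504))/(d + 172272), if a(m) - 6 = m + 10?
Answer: -303313/807801 ≈ -0.37548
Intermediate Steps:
c(z) = 4*z² (c(z) = (2*z)*(2*z) = 4*z²)
a(m) = 16 + m (a(m) = 6 + (m + 10) = 6 + (10 + m) = 16 + m)
d = -980073 (d = (16 + 11) - 4*(-495)² = 27 - 4*245025 = 27 - 1*980100 = 27 - 980100 = -980073)
(303989 + k(-676, -504))/(d + 172272) = (303989 - 676)/(-980073 + 172272) = 303313/(-807801) = 303313*(-1/807801) = -303313/807801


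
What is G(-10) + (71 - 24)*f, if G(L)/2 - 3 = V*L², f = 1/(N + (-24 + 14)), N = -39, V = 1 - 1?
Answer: 247/49 ≈ 5.0408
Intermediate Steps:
V = 0
f = -1/49 (f = 1/(-39 + (-24 + 14)) = 1/(-39 - 10) = 1/(-49) = -1/49 ≈ -0.020408)
G(L) = 6 (G(L) = 6 + 2*(0*L²) = 6 + 2*0 = 6 + 0 = 6)
G(-10) + (71 - 24)*f = 6 + (71 - 24)*(-1/49) = 6 + 47*(-1/49) = 6 - 47/49 = 247/49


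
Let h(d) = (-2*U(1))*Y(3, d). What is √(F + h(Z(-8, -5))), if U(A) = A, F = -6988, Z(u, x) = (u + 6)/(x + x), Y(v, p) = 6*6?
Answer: 2*I*√1765 ≈ 84.024*I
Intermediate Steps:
Y(v, p) = 36
Z(u, x) = (6 + u)/(2*x) (Z(u, x) = (6 + u)/((2*x)) = (6 + u)*(1/(2*x)) = (6 + u)/(2*x))
h(d) = -72 (h(d) = -2*1*36 = -2*36 = -72)
√(F + h(Z(-8, -5))) = √(-6988 - 72) = √(-7060) = 2*I*√1765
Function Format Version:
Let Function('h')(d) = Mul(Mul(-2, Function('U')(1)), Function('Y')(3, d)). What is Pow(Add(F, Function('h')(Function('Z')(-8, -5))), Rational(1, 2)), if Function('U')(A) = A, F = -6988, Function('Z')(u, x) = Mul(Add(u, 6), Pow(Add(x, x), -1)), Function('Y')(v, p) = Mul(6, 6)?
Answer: Mul(2, I, Pow(1765, Rational(1, 2))) ≈ Mul(84.024, I)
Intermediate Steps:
Function('Y')(v, p) = 36
Function('Z')(u, x) = Mul(Rational(1, 2), Pow(x, -1), Add(6, u)) (Function('Z')(u, x) = Mul(Add(6, u), Pow(Mul(2, x), -1)) = Mul(Add(6, u), Mul(Rational(1, 2), Pow(x, -1))) = Mul(Rational(1, 2), Pow(x, -1), Add(6, u)))
Function('h')(d) = -72 (Function('h')(d) = Mul(Mul(-2, 1), 36) = Mul(-2, 36) = -72)
Pow(Add(F, Function('h')(Function('Z')(-8, -5))), Rational(1, 2)) = Pow(Add(-6988, -72), Rational(1, 2)) = Pow(-7060, Rational(1, 2)) = Mul(2, I, Pow(1765, Rational(1, 2)))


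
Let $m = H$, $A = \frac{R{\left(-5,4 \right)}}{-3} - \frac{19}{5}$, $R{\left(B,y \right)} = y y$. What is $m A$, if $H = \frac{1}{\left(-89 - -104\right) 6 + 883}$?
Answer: $- \frac{137}{14595} \approx -0.0093868$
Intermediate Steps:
$R{\left(B,y \right)} = y^{2}$
$A = - \frac{137}{15}$ ($A = \frac{4^{2}}{-3} - \frac{19}{5} = 16 \left(- \frac{1}{3}\right) - \frac{19}{5} = - \frac{16}{3} - \frac{19}{5} = - \frac{137}{15} \approx -9.1333$)
$H = \frac{1}{973}$ ($H = \frac{1}{\left(-89 + 104\right) 6 + 883} = \frac{1}{15 \cdot 6 + 883} = \frac{1}{90 + 883} = \frac{1}{973} \approx 0.0010277$)
$m = \frac{1}{973} \approx 0.0010277$
$m A = \frac{1}{973} \left(- \frac{137}{15}\right) = - \frac{137}{14595}$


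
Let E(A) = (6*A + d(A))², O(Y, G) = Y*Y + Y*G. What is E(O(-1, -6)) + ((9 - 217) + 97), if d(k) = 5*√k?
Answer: 1828 + 420*√7 ≈ 2939.2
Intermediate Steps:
O(Y, G) = Y² + G*Y
E(A) = (5*√A + 6*A)² (E(A) = (6*A + 5*√A)² = (5*√A + 6*A)²)
E(O(-1, -6)) + ((9 - 217) + 97) = (5*√(-(-6 - 1)) + 6*(-(-6 - 1)))² + ((9 - 217) + 97) = (5*√(-1*(-7)) + 6*(-1*(-7)))² + (-208 + 97) = (5*√7 + 6*7)² - 111 = (5*√7 + 42)² - 111 = (42 + 5*√7)² - 111 = -111 + (42 + 5*√7)²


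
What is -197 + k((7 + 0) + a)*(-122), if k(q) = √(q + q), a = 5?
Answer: -197 - 244*√6 ≈ -794.68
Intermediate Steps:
k(q) = √2*√q (k(q) = √(2*q) = √2*√q)
-197 + k((7 + 0) + a)*(-122) = -197 + (√2*√((7 + 0) + 5))*(-122) = -197 + (√2*√(7 + 5))*(-122) = -197 + (√2*√12)*(-122) = -197 + (√2*(2*√3))*(-122) = -197 + (2*√6)*(-122) = -197 - 244*√6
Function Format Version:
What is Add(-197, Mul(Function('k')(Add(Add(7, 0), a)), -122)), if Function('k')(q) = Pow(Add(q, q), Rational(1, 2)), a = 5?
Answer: Add(-197, Mul(-244, Pow(6, Rational(1, 2)))) ≈ -794.68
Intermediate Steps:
Function('k')(q) = Mul(Pow(2, Rational(1, 2)), Pow(q, Rational(1, 2))) (Function('k')(q) = Pow(Mul(2, q), Rational(1, 2)) = Mul(Pow(2, Rational(1, 2)), Pow(q, Rational(1, 2))))
Add(-197, Mul(Function('k')(Add(Add(7, 0), a)), -122)) = Add(-197, Mul(Mul(Pow(2, Rational(1, 2)), Pow(Add(Add(7, 0), 5), Rational(1, 2))), -122)) = Add(-197, Mul(Mul(Pow(2, Rational(1, 2)), Pow(Add(7, 5), Rational(1, 2))), -122)) = Add(-197, Mul(Mul(Pow(2, Rational(1, 2)), Pow(12, Rational(1, 2))), -122)) = Add(-197, Mul(Mul(Pow(2, Rational(1, 2)), Mul(2, Pow(3, Rational(1, 2)))), -122)) = Add(-197, Mul(Mul(2, Pow(6, Rational(1, 2))), -122)) = Add(-197, Mul(-244, Pow(6, Rational(1, 2))))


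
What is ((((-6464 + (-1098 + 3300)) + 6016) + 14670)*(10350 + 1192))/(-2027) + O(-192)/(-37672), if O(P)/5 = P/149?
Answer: -133007142847688/1422226307 ≈ -93520.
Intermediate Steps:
O(P) = 5*P/149 (O(P) = 5*(P/149) = 5*P/149)
((((-6464 + (-1098 + 3300)) + 6016) + 14670)*(10350 + 1192))/(-2027) + O(-192)/(-37672) = ((((-6464 + (-1098 + 3300)) + 6016) + 14670)*(10350 + 1192))/(-2027) + ((5/149)*(-192))/(-37672) = ((((-6464 + 2202) + 6016) + 14670)*11542)*(-1/2027) - 960/149*(-1/37672) = (((-4262 + 6016) + 14670)*11542)*(-1/2027) + 120/701641 = ((1754 + 14670)*11542)*(-1/2027) + 120/701641 = (16424*11542)*(-1/2027) + 120/701641 = 189565808*(-1/2027) + 120/701641 = -189565808/2027 + 120/701641 = -133007142847688/1422226307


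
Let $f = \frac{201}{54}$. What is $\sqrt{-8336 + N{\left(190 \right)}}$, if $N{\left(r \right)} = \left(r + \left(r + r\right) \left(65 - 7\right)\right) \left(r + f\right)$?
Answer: $\sqrt{4298109} \approx 2073.2$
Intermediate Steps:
$f = \frac{67}{18}$ ($f = 201 \cdot \frac{1}{54} = \frac{67}{18} \approx 3.7222$)
$N{\left(r \right)} = 117 r \left(\frac{67}{18} + r\right)$ ($N{\left(r \right)} = \left(r + \left(r + r\right) \left(65 - 7\right)\right) \left(r + \frac{67}{18}\right) = \left(r + 2 r 58\right) \left(\frac{67}{18} + r\right) = \left(r + 116 r\right) \left(\frac{67}{18} + r\right) = 117 r \left(\frac{67}{18} + r\right)$)
$\sqrt{-8336 + N{\left(190 \right)}} = \sqrt{-8336 + \frac{13}{2} \cdot 190 \left(67 + 18 \cdot 190\right)} = \sqrt{-8336 + \frac{13}{2} \cdot 190 \left(67 + 3420\right)} = \sqrt{-8336 + \frac{13}{2} \cdot 190 \cdot 3487} = \sqrt{-8336 + 4306445} = \sqrt{4298109}$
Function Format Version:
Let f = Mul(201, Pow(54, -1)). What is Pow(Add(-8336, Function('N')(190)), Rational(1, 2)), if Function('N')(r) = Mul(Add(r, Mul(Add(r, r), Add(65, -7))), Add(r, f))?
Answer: Pow(4298109, Rational(1, 2)) ≈ 2073.2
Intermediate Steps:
f = Rational(67, 18) (f = Mul(201, Rational(1, 54)) = Rational(67, 18) ≈ 3.7222)
Function('N')(r) = Mul(117, r, Add(Rational(67, 18), r)) (Function('N')(r) = Mul(Add(r, Mul(Add(r, r), Add(65, -7))), Add(r, Rational(67, 18))) = Mul(Add(r, Mul(Mul(2, r), 58)), Add(Rational(67, 18), r)) = Mul(Add(r, Mul(116, r)), Add(Rational(67, 18), r)) = Mul(Mul(117, r), Add(Rational(67, 18), r)) = Mul(117, r, Add(Rational(67, 18), r)))
Pow(Add(-8336, Function('N')(190)), Rational(1, 2)) = Pow(Add(-8336, Mul(Rational(13, 2), 190, Add(67, Mul(18, 190)))), Rational(1, 2)) = Pow(Add(-8336, Mul(Rational(13, 2), 190, Add(67, 3420))), Rational(1, 2)) = Pow(Add(-8336, Mul(Rational(13, 2), 190, 3487)), Rational(1, 2)) = Pow(Add(-8336, 4306445), Rational(1, 2)) = Pow(4298109, Rational(1, 2))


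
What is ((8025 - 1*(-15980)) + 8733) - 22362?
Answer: 10376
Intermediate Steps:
((8025 - 1*(-15980)) + 8733) - 22362 = ((8025 + 15980) + 8733) - 22362 = (24005 + 8733) - 22362 = 32738 - 22362 = 10376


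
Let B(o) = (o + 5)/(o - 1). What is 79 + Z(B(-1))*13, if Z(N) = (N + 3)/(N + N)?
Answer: 303/4 ≈ 75.750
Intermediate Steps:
B(o) = (5 + o)/(-1 + o)
Z(N) = (3 + N)/(2*N) (Z(N) = (3 + N)/((2*N)) = (3 + N)*(1/(2*N)) = (3 + N)/(2*N))
79 + Z(B(-1))*13 = 79 + ((3 + (5 - 1)/(-1 - 1))/(2*(((5 - 1)/(-1 - 1)))))*13 = 79 + ((3 + 4/(-2))/(2*((4/(-2)))))*13 = 79 + ((3 - ½*4)/(2*((-½*4))))*13 = 79 + ((½)*(3 - 2)/(-2))*13 = 79 + ((½)*(-½)*1)*13 = 79 - ¼*13 = 79 - 13/4 = 303/4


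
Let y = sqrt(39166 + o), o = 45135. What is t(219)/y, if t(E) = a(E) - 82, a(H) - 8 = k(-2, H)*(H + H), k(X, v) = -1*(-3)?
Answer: 1240*sqrt(84301)/84301 ≈ 4.2708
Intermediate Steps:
k(X, v) = 3
a(H) = 8 + 6*H (a(H) = 8 + 3*(H + H) = 8 + 3*(2*H) = 8 + 6*H)
t(E) = -74 + 6*E (t(E) = (8 + 6*E) - 82 = -74 + 6*E)
y = sqrt(84301) (y = sqrt(39166 + 45135) = sqrt(84301) ≈ 290.35)
t(219)/y = (-74 + 6*219)/(sqrt(84301)) = (-74 + 1314)*(sqrt(84301)/84301) = 1240*(sqrt(84301)/84301) = 1240*sqrt(84301)/84301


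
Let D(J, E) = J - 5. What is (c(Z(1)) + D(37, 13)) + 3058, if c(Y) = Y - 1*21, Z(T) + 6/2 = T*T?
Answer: 3067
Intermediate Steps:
D(J, E) = -5 + J
Z(T) = -3 + T² (Z(T) = -3 + T*T = -3 + T²)
c(Y) = -21 + Y (c(Y) = Y - 21 = -21 + Y)
(c(Z(1)) + D(37, 13)) + 3058 = ((-21 + (-3 + 1²)) + (-5 + 37)) + 3058 = ((-21 + (-3 + 1)) + 32) + 3058 = ((-21 - 2) + 32) + 3058 = (-23 + 32) + 3058 = 9 + 3058 = 3067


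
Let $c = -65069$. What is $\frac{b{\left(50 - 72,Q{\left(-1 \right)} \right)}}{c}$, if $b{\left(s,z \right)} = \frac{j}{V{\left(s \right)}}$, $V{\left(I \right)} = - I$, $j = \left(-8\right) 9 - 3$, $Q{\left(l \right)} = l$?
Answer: $\frac{75}{1431518} \approx 5.2392 \cdot 10^{-5}$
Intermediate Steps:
$j = -75$ ($j = -72 - 3 = -75$)
$b{\left(s,z \right)} = \frac{75}{s}$ ($b{\left(s,z \right)} = - \frac{75}{\left(-1\right) s} = - 75 \left(- \frac{1}{s}\right) = \frac{75}{s}$)
$\frac{b{\left(50 - 72,Q{\left(-1 \right)} \right)}}{c} = \frac{75 \frac{1}{50 - 72}}{-65069} = \frac{75}{50 - 72} \left(- \frac{1}{65069}\right) = \frac{75}{-22} \left(- \frac{1}{65069}\right) = 75 \left(- \frac{1}{22}\right) \left(- \frac{1}{65069}\right) = \left(- \frac{75}{22}\right) \left(- \frac{1}{65069}\right) = \frac{75}{1431518}$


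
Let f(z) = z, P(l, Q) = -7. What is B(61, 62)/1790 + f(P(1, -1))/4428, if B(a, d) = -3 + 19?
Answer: 29159/3963060 ≈ 0.0073577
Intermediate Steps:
B(a, d) = 16
B(61, 62)/1790 + f(P(1, -1))/4428 = 16/1790 - 7/4428 = 16*(1/1790) - 7*1/4428 = 8/895 - 7/4428 = 29159/3963060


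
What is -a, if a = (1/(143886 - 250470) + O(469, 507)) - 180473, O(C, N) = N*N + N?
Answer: -8215814471/106584 ≈ -77083.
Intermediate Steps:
O(C, N) = N + N**2 (O(C, N) = N**2 + N = N + N**2)
a = 8215814471/106584 (a = (1/(143886 - 250470) + 507*(1 + 507)) - 180473 = (1/(-106584) + 507*508) - 180473 = (-1/106584 + 257556) - 180473 = 27451348703/106584 - 180473 = 8215814471/106584 ≈ 77083.)
-a = -1*8215814471/106584 = -8215814471/106584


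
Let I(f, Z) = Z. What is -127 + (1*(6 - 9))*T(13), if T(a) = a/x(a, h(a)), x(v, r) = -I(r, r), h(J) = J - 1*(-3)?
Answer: -1993/16 ≈ -124.56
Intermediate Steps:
h(J) = 3 + J (h(J) = J + 3 = 3 + J)
x(v, r) = -r
T(a) = a/(-3 - a) (T(a) = a/((-(3 + a))) = a/(-3 - a))
-127 + (1*(6 - 9))*T(13) = -127 + (1*(6 - 9))*(-1*13/(3 + 13)) = -127 + (1*(-3))*(-1*13/16) = -127 - (-3)*13/16 = -127 - 3*(-13/16) = -127 + 39/16 = -1993/16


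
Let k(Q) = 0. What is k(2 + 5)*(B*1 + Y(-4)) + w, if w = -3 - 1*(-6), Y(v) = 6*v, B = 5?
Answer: 3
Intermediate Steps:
w = 3 (w = -3 + 6 = 3)
k(2 + 5)*(B*1 + Y(-4)) + w = 0*(5*1 + 6*(-4)) + 3 = 0*(5 - 24) + 3 = 0*(-19) + 3 = 0 + 3 = 3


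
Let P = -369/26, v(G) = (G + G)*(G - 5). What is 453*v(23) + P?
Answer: 9751815/26 ≈ 3.7507e+5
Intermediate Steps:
v(G) = 2*G*(-5 + G) (v(G) = (2*G)*(-5 + G) = 2*G*(-5 + G))
P = -369/26 (P = -369*1/26 = -369/26 ≈ -14.192)
453*v(23) + P = 453*(2*23*(-5 + 23)) - 369/26 = 453*(2*23*18) - 369/26 = 453*828 - 369/26 = 375084 - 369/26 = 9751815/26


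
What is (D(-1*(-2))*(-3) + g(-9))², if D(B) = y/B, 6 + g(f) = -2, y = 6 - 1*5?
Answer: 361/4 ≈ 90.250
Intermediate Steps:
y = 1 (y = 6 - 5 = 1)
g(f) = -8 (g(f) = -6 - 2 = -8)
D(B) = 1/B
(D(-1*(-2))*(-3) + g(-9))² = (-3/(-1*(-2)) - 8)² = (-3/2 - 8)² = (-19/2)² = 361/4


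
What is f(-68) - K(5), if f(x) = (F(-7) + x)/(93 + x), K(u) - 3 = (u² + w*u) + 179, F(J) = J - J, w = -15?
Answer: -3368/25 ≈ -134.72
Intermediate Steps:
F(J) = 0
K(u) = 182 + u² - 15*u (K(u) = 3 + ((u² - 15*u) + 179) = 3 + (179 + u² - 15*u) = 182 + u² - 15*u)
f(x) = x/(93 + x) (f(x) = (0 + x)/(93 + x) = x/(93 + x))
f(-68) - K(5) = -68/(93 - 68) - (182 + 5² - 15*5) = -68/25 - (182 + 25 - 75) = -68*1/25 - 1*132 = -68/25 - 132 = -3368/25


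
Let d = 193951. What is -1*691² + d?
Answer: -283530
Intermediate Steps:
-1*691² + d = -1*691² + 193951 = -1*477481 + 193951 = -477481 + 193951 = -283530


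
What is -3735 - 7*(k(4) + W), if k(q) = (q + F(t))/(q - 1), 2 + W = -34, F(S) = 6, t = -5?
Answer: -10519/3 ≈ -3506.3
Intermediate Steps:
W = -36 (W = -2 - 34 = -36)
k(q) = (6 + q)/(-1 + q) (k(q) = (q + 6)/(q - 1) = (6 + q)/(-1 + q))
-3735 - 7*(k(4) + W) = -3735 - 7*((6 + 4)/(-1 + 4) - 36) = -3735 - 7*(10/3 - 36) = -3735 - 7*(-98/3) = -3735 + 686/3 = -10519/3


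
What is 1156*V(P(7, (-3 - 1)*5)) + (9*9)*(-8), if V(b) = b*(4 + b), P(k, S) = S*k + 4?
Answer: 20751864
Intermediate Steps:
P(k, S) = 4 + S*k
1156*V(P(7, (-3 - 1)*5)) + (9*9)*(-8) = 1156*((4 + ((-3 - 1)*5)*7)*(4 + (4 + ((-3 - 1)*5)*7))) + (9*9)*(-8) = 1156*((4 - 4*5*7)*(4 + (4 - 4*5*7))) + 81*(-8) = 1156*((4 - 20*7)*(4 + (4 - 20*7))) - 648 = 1156*((4 - 140)*(4 + (4 - 140))) - 648 = 1156*(-136*(4 - 136)) - 648 = 1156*(-136*(-132)) - 648 = 1156*17952 - 648 = 20752512 - 648 = 20751864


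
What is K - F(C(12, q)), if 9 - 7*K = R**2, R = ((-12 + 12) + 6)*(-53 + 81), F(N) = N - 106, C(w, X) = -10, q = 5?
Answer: -27403/7 ≈ -3914.7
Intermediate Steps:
F(N) = -106 + N
R = 168 (R = (0 + 6)*28 = 6*28 = 168)
K = -28215/7 (K = 9/7 - 1/7*168**2 = 9/7 - 1/7*28224 = 9/7 - 4032 = -28215/7 ≈ -4030.7)
K - F(C(12, q)) = -28215/7 - (-106 - 10) = -28215/7 - 1*(-116) = -28215/7 + 116 = -27403/7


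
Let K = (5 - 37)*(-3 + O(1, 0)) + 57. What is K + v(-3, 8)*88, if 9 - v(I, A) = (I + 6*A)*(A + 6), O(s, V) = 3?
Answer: -54591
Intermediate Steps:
v(I, A) = 9 - (6 + A)*(I + 6*A) (v(I, A) = 9 - (I + 6*A)*(A + 6) = 9 - (I + 6*A)*(6 + A) = 9 - (6 + A)*(I + 6*A))
K = 57 (K = (5 - 37)*(-3 + 3) + 57 = -32*0 + 57 = 0 + 57 = 57)
K + v(-3, 8)*88 = 57 + (9 - 36*8 - 6*(-3) - 6*8**2 - 1*8*(-3))*88 = 57 + (9 - 288 + 18 - 6*64 + 24)*88 = 57 + (9 - 288 + 18 - 384 + 24)*88 = 57 - 621*88 = 57 - 54648 = -54591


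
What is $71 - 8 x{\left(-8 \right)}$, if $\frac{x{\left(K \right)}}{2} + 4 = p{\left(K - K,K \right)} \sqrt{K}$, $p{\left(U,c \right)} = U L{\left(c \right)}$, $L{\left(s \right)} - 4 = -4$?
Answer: $135$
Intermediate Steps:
$L{\left(s \right)} = 0$ ($L{\left(s \right)} = 4 - 4 = 0$)
$p{\left(U,c \right)} = 0$ ($p{\left(U,c \right)} = U 0 = 0$)
$x{\left(K \right)} = -8$ ($x{\left(K \right)} = -8 + 2 \cdot 0 \sqrt{K} = -8 + 2 \cdot 0 = -8 + 0 = -8$)
$71 - 8 x{\left(-8 \right)} = 71 - -64 = 71 + 64 = 135$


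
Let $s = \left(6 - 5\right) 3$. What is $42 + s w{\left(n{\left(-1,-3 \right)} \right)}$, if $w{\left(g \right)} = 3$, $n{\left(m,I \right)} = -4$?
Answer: $51$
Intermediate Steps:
$s = 3$ ($s = 1 \cdot 3 = 3$)
$42 + s w{\left(n{\left(-1,-3 \right)} \right)} = 42 + 3 \cdot 3 = 42 + 9 = 51$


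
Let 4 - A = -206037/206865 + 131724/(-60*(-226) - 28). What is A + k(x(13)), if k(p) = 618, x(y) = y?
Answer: 47686162594/77758255 ≈ 613.26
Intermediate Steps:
A = -368438996/77758255 (A = 4 - (-206037/206865 + 131724/(-60*(-226) - 28)) = 4 - (-206037*1/206865 + 131724/(13560 - 28)) = 4 - (-22893/22985 + 131724/13532) = 4 - (-22893/22985 + 131724*(1/13532)) = 4 - (-22893/22985 + 32931/3383) = 4 - 1*679472016/77758255 = 4 - 679472016/77758255 = -368438996/77758255 ≈ -4.7383)
A + k(x(13)) = -368438996/77758255 + 618 = 47686162594/77758255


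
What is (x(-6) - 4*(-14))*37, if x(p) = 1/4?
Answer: 8325/4 ≈ 2081.3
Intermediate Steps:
x(p) = 1/4
(x(-6) - 4*(-14))*37 = (1/4 - 4*(-14))*37 = (1/4 + 56)*37 = (225/4)*37 = 8325/4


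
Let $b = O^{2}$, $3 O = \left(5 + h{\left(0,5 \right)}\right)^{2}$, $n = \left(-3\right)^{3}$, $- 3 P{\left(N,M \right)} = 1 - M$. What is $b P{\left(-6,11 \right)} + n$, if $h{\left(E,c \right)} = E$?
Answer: $\frac{5521}{27} \approx 204.48$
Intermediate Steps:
$P{\left(N,M \right)} = - \frac{1}{3} + \frac{M}{3}$ ($P{\left(N,M \right)} = - \frac{1 - M}{3} = - \frac{1}{3} + \frac{M}{3}$)
$n = -27$
$O = \frac{25}{3}$ ($O = \frac{\left(5 + 0\right)^{2}}{3} = \frac{5^{2}}{3} = \frac{1}{3} \cdot 25 = \frac{25}{3} \approx 8.3333$)
$b = \frac{625}{9}$ ($b = \left(\frac{25}{3}\right)^{2} = \frac{625}{9} \approx 69.444$)
$b P{\left(-6,11 \right)} + n = \frac{625 \left(- \frac{1}{3} + \frac{1}{3} \cdot 11\right)}{9} - 27 = \frac{625 \left(- \frac{1}{3} + \frac{11}{3}\right)}{9} - 27 = \frac{625}{9} \cdot \frac{10}{3} - 27 = \frac{6250}{27} - 27 = \frac{5521}{27}$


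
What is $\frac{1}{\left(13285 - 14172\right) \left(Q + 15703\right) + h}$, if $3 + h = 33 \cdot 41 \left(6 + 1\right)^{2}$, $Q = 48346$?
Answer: $- \frac{1}{56745169} \approx -1.7623 \cdot 10^{-8}$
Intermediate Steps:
$h = 66294$ ($h = -3 + 33 \cdot 41 \left(6 + 1\right)^{2} = -3 + 1353 \cdot 7^{2} = -3 + 1353 \cdot 49 = -3 + 66297 = 66294$)
$\frac{1}{\left(13285 - 14172\right) \left(Q + 15703\right) + h} = \frac{1}{\left(13285 - 14172\right) \left(48346 + 15703\right) + 66294} = \frac{1}{\left(-887\right) 64049 + 66294} = \frac{1}{-56811463 + 66294} = \frac{1}{-56745169} = - \frac{1}{56745169}$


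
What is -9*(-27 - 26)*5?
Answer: 2385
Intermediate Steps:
-9*(-27 - 26)*5 = -9*(-53)*5 = 477*5 = 2385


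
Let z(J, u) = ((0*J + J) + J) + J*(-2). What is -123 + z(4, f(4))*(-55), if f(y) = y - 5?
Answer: -123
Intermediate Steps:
f(y) = -5 + y
z(J, u) = 0 (z(J, u) = ((0 + J) + J) - 2*J = (J + J) - 2*J = 2*J - 2*J = 0)
-123 + z(4, f(4))*(-55) = -123 + 0*(-55) = -123 + 0 = -123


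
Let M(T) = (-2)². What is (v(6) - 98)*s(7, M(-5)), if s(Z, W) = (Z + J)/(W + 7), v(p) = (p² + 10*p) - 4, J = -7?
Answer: 0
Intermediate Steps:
M(T) = 4
v(p) = -4 + p² + 10*p
s(Z, W) = (-7 + Z)/(7 + W) (s(Z, W) = (Z - 7)/(W + 7) = (-7 + Z)/(7 + W))
(v(6) - 98)*s(7, M(-5)) = ((-4 + 6² + 10*6) - 98)*((-7 + 7)/(7 + 4)) = ((-4 + 36 + 60) - 98)*(0/11) = (92 - 98)*((1/11)*0) = -6*0 = 0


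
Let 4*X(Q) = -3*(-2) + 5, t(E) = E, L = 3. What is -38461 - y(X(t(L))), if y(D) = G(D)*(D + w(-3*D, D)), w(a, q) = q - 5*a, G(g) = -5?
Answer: -152909/4 ≈ -38227.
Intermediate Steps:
X(Q) = 11/4 (X(Q) = (-3*(-2) + 5)/4 = (6 + 5)/4 = (¼)*11 = 11/4)
y(D) = -85*D (y(D) = -5*(D + (D - (-15)*D)) = -5*(D + (D + 15*D)) = -5*(D + 16*D) = -85*D)
-38461 - y(X(t(L))) = -38461 - (-85)*11/4 = -38461 - 1*(-935/4) = -38461 + 935/4 = -152909/4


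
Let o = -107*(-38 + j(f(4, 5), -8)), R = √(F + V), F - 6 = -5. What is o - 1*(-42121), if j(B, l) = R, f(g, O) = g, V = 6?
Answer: 46187 - 107*√7 ≈ 45904.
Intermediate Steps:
F = 1 (F = 6 - 5 = 1)
R = √7 (R = √(1 + 6) = √7 ≈ 2.6458)
j(B, l) = √7
o = 4066 - 107*√7 (o = -107*(-38 + √7) = 4066 - 107*√7 ≈ 3782.9)
o - 1*(-42121) = (4066 - 107*√7) - 1*(-42121) = (4066 - 107*√7) + 42121 = 46187 - 107*√7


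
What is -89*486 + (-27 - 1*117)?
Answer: -43398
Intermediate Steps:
-89*486 + (-27 - 1*117) = -43254 + (-27 - 117) = -43254 - 144 = -43398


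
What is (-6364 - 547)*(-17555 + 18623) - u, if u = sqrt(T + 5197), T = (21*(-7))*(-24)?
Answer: -7380948 - 5*sqrt(349) ≈ -7.3810e+6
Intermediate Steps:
T = 3528 (T = -147*(-24) = 3528)
u = 5*sqrt(349) (u = sqrt(3528 + 5197) = sqrt(8725) = 5*sqrt(349) ≈ 93.408)
(-6364 - 547)*(-17555 + 18623) - u = (-6364 - 547)*(-17555 + 18623) - 5*sqrt(349) = -6911*1068 - 5*sqrt(349) = -7380948 - 5*sqrt(349)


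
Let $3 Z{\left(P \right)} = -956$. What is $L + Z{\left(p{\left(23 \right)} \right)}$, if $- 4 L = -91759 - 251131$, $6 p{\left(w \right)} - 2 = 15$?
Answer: $\frac{512423}{6} \approx 85404.0$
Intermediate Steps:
$p{\left(w \right)} = \frac{17}{6}$ ($p{\left(w \right)} = \frac{1}{3} + \frac{1}{6} \cdot 15 = \frac{1}{3} + \frac{5}{2} = \frac{17}{6}$)
$Z{\left(P \right)} = - \frac{956}{3}$ ($Z{\left(P \right)} = \frac{1}{3} \left(-956\right) = - \frac{956}{3}$)
$L = \frac{171445}{2}$ ($L = - \frac{-91759 - 251131}{4} = \left(- \frac{1}{4}\right) \left(-342890\right) = \frac{171445}{2} \approx 85723.0$)
$L + Z{\left(p{\left(23 \right)} \right)} = \frac{171445}{2} - \frac{956}{3} = \frac{512423}{6}$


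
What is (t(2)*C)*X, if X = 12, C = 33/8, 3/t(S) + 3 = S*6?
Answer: 33/2 ≈ 16.500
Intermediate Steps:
t(S) = 3/(-3 + 6*S) (t(S) = 3/(-3 + S*6) = 3/(-3 + 6*S))
C = 33/8 (C = 33*(1/8) = 33/8 ≈ 4.1250)
(t(2)*C)*X = ((33/8)/(-1 + 2*2))*12 = ((33/8)/(-1 + 4))*12 = ((33/8)/3)*12 = ((1/3)*(33/8))*12 = (11/8)*12 = 33/2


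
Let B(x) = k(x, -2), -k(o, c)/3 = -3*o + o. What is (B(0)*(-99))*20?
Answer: 0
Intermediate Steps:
k(o, c) = 6*o (k(o, c) = -3*(-3*o + o) = -(-6)*o = 6*o)
B(x) = 6*x
(B(0)*(-99))*20 = ((6*0)*(-99))*20 = (0*(-99))*20 = 0*20 = 0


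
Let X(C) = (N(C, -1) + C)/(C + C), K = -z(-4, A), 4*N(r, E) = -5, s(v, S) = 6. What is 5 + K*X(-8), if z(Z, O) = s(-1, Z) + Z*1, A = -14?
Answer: 123/32 ≈ 3.8438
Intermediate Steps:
N(r, E) = -5/4 (N(r, E) = (¼)*(-5) = -5/4)
z(Z, O) = 6 + Z (z(Z, O) = 6 + Z*1 = 6 + Z)
K = -2 (K = -(6 - 4) = -1*2 = -2)
X(C) = (-5/4 + C)/(2*C) (X(C) = (-5/4 + C)/(C + C) = (-5/4 + C)/((2*C)) = (-5/4 + C)*(1/(2*C)) = (-5/4 + C)/(2*C))
5 + K*X(-8) = 5 - (-5 + 4*(-8))/(4*(-8)) = 5 - (-1)*(-5 - 32)/(4*8) = 5 - (-1)*(-37)/(4*8) = 5 - 2*37/64 = 5 - 37/32 = 123/32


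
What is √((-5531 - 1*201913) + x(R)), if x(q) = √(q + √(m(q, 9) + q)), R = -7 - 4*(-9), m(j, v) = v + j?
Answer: √(-207444 + √(29 + √67)) ≈ 455.45*I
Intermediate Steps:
m(j, v) = j + v
R = 29 (R = -7 + 36 = 29)
x(q) = √(q + √(9 + 2*q)) (x(q) = √(q + √((q + 9) + q)) = √(q + √((9 + q) + q)) = √(q + √(9 + 2*q)))
√((-5531 - 1*201913) + x(R)) = √((-5531 - 1*201913) + √(29 + √(9 + 2*29))) = √((-5531 - 201913) + √(29 + √(9 + 58))) = √(-207444 + √(29 + √67))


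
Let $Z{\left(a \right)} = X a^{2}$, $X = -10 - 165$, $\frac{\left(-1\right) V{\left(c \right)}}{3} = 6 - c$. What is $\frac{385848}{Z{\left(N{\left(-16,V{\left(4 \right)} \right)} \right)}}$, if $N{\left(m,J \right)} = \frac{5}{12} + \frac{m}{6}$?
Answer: $- \frac{685952}{1575} \approx -435.52$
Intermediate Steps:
$V{\left(c \right)} = -18 + 3 c$ ($V{\left(c \right)} = - 3 \left(6 - c\right) = -18 + 3 c$)
$X = -175$
$N{\left(m,J \right)} = \frac{5}{12} + \frac{m}{6}$ ($N{\left(m,J \right)} = 5 \cdot \frac{1}{12} + m \frac{1}{6} = \frac{5}{12} + \frac{m}{6}$)
$Z{\left(a \right)} = - 175 a^{2}$
$\frac{385848}{Z{\left(N{\left(-16,V{\left(4 \right)} \right)} \right)}} = \frac{385848}{\left(-175\right) \left(\frac{5}{12} + \frac{1}{6} \left(-16\right)\right)^{2}} = \frac{385848}{\left(-175\right) \left(\frac{5}{12} - \frac{8}{3}\right)^{2}} = \frac{385848}{\left(-175\right) \left(- \frac{9}{4}\right)^{2}} = \frac{385848}{\left(-175\right) \frac{81}{16}} = \frac{385848}{- \frac{14175}{16}} = 385848 \left(- \frac{16}{14175}\right) = - \frac{685952}{1575}$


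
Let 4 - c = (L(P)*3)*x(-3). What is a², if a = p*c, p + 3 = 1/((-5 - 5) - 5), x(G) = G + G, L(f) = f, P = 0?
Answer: 33856/225 ≈ 150.47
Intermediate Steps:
x(G) = 2*G
c = 4 (c = 4 - 0*3*2*(-3) = 4 - 0*(-6) = 4 - 1*0 = 4 + 0 = 4)
p = -46/15 (p = -3 + 1/((-5 - 5) - 5) = -3 + 1/(-10 - 5) = -3 + 1/(-15) = -3 - 1/15 = -46/15 ≈ -3.0667)
a = -184/15 (a = -46/15*4 = -184/15 ≈ -12.267)
a² = (-184/15)² = 33856/225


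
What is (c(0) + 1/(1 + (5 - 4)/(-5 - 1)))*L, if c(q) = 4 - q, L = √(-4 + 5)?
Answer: 26/5 ≈ 5.2000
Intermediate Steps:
L = 1 (L = √1 = 1)
(c(0) + 1/(1 + (5 - 4)/(-5 - 1)))*L = ((4 - 1*0) + 1/(1 + (5 - 4)/(-5 - 1)))*1 = ((4 + 0) + 1/(1 + 1/(-6)))*1 = (4 + 1/(1 + 1*(-⅙)))*1 = (4 + 1/(1 - ⅙))*1 = (4 + 1/(⅚))*1 = (4 + 6/5)*1 = (26/5)*1 = 26/5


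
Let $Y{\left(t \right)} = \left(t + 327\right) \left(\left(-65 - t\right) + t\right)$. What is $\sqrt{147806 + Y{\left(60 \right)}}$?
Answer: $\sqrt{122651} \approx 350.22$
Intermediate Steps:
$Y{\left(t \right)} = -21255 - 65 t$ ($Y{\left(t \right)} = \left(327 + t\right) \left(-65\right) = -21255 - 65 t$)
$\sqrt{147806 + Y{\left(60 \right)}} = \sqrt{147806 - 25155} = \sqrt{122651}$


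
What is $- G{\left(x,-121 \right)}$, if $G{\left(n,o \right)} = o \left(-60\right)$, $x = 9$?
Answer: $-7260$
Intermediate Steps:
$G{\left(n,o \right)} = - 60 o$
$- G{\left(x,-121 \right)} = - \left(-60\right) \left(-121\right) = \left(-1\right) 7260 = -7260$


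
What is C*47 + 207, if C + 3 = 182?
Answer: 8620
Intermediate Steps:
C = 179 (C = -3 + 182 = 179)
C*47 + 207 = 179*47 + 207 = 8413 + 207 = 8620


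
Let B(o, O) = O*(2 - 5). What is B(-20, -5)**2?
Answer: 225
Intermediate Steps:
B(o, O) = -3*O (B(o, O) = O*(-3) = -3*O)
B(-20, -5)**2 = (-3*(-5))**2 = 15**2 = 225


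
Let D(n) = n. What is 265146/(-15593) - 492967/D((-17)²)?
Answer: -7763461625/4506377 ≈ -1722.8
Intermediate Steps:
265146/(-15593) - 492967/D((-17)²) = 265146/(-15593) - 492967/((-17)²) = 265146*(-1/15593) - 492967/289 = -265146/15593 - 492967*1/289 = -265146/15593 - 492967/289 = -7763461625/4506377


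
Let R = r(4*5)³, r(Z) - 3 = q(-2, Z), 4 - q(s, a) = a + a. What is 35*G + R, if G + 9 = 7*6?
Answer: -34782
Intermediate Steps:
q(s, a) = 4 - 2*a (q(s, a) = 4 - (a + a) = 4 - 2*a)
r(Z) = 7 - 2*Z (r(Z) = 3 + (4 - 2*Z) = 7 - 2*Z)
R = -35937 (R = (7 - 8*5)³ = (7 - 2*20)³ = (7 - 40)³ = (-33)³ = -35937)
G = 33 (G = -9 + 7*6 = -9 + 42 = 33)
35*G + R = 35*33 - 35937 = 1155 - 35937 = -34782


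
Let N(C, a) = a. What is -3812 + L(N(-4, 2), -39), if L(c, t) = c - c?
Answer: -3812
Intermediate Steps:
L(c, t) = 0
-3812 + L(N(-4, 2), -39) = -3812 + 0 = -3812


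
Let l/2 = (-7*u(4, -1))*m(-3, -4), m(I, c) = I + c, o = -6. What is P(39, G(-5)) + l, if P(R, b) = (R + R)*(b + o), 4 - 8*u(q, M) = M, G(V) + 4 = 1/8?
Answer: -709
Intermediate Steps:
G(V) = -31/8 (G(V) = -4 + 1/8 = -4 + ⅛ = -31/8)
u(q, M) = ½ - M/8
l = 245/4 (l = 2*((-7*(½ - ⅛*(-1)))*(-3 - 4)) = 2*(-7*(½ + ⅛)*(-7)) = 2*(-7*5/8*(-7)) = 2*(-35/8*(-7)) = 2*(245/8) = 245/4 ≈ 61.250)
P(R, b) = 2*R*(-6 + b) (P(R, b) = (R + R)*(b - 6) = (2*R)*(-6 + b) = 2*R*(-6 + b))
P(39, G(-5)) + l = 2*39*(-6 - 31/8) + 245/4 = 2*39*(-79/8) + 245/4 = -3081/4 + 245/4 = -709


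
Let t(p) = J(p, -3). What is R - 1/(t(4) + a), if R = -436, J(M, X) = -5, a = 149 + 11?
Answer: -67581/155 ≈ -436.01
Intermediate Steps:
a = 160
t(p) = -5
R - 1/(t(4) + a) = -436 - 1/(-5 + 160) = -436 - 1/155 = -67581/155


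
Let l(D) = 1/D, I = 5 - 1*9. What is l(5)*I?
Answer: -⅘ ≈ -0.80000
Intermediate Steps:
I = -4 (I = 5 - 9 = -4)
l(5)*I = -4/5 = (⅕)*(-4) = -⅘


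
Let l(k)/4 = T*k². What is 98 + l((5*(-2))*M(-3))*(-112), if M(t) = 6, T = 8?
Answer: -12902302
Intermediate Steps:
l(k) = 32*k² (l(k) = 4*(8*k²) = 32*k²)
98 + l((5*(-2))*M(-3))*(-112) = 98 + (32*((5*(-2))*6)²)*(-112) = 98 + (32*(-10*6)²)*(-112) = 98 + (32*(-60)²)*(-112) = 98 + (32*3600)*(-112) = 98 + 115200*(-112) = 98 - 12902400 = -12902302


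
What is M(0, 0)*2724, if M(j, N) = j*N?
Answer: 0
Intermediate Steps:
M(j, N) = N*j
M(0, 0)*2724 = (0*0)*2724 = 0*2724 = 0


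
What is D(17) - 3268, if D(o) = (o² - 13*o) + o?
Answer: -3183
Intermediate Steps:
D(o) = o² - 12*o
D(17) - 3268 = 17*(-12 + 17) - 3268 = 17*5 - 3268 = 85 - 3268 = -3183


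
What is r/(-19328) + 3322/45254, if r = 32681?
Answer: -64306289/39757696 ≈ -1.6175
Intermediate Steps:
r/(-19328) + 3322/45254 = 32681/(-19328) + 3322/45254 = 32681*(-1/19328) + 3322*(1/45254) = -32681/19328 + 151/2057 = -64306289/39757696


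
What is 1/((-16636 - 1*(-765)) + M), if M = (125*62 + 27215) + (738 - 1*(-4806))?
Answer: 1/24638 ≈ 4.0588e-5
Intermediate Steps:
M = 40509 (M = (7750 + 27215) + (738 + 4806) = 34965 + 5544 = 40509)
1/((-16636 - 1*(-765)) + M) = 1/((-16636 - 1*(-765)) + 40509) = 1/((-16636 + 765) + 40509) = 1/(-15871 + 40509) = 1/24638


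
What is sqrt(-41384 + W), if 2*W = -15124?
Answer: I*sqrt(48946) ≈ 221.24*I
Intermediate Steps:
W = -7562 (W = (1/2)*(-15124) = -7562)
sqrt(-41384 + W) = sqrt(-41384 - 7562) = sqrt(-48946) = I*sqrt(48946)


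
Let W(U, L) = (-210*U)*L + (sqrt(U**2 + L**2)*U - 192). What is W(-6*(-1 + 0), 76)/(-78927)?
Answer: 31984/26309 - 4*sqrt(1453)/26309 ≈ 1.2099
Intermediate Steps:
W(U, L) = -192 + U*sqrt(L**2 + U**2) - 210*L*U (W(U, L) = -210*L*U + (sqrt(L**2 + U**2)*U - 192) = -210*L*U + (U*sqrt(L**2 + U**2) - 192) = -210*L*U + (-192 + U*sqrt(L**2 + U**2)) = -192 + U*sqrt(L**2 + U**2) - 210*L*U)
W(-6*(-1 + 0), 76)/(-78927) = (-192 + (-6*(-1 + 0))*sqrt(76**2 + (-6*(-1 + 0))**2) - 210*76*(-6*(-1 + 0)))/(-78927) = (-192 + (-6*(-1))*sqrt(5776 + (-6*(-1))**2) - 210*76*(-6*(-1)))*(-1/78927) = (-192 + 6*sqrt(5776 + 6**2) - 210*76*6)*(-1/78927) = (-192 + 6*sqrt(5776 + 36) - 95760)*(-1/78927) = (-192 + 6*sqrt(5812) - 95760)*(-1/78927) = (-192 + 6*(2*sqrt(1453)) - 95760)*(-1/78927) = (-192 + 12*sqrt(1453) - 95760)*(-1/78927) = (-95952 + 12*sqrt(1453))*(-1/78927) = 31984/26309 - 4*sqrt(1453)/26309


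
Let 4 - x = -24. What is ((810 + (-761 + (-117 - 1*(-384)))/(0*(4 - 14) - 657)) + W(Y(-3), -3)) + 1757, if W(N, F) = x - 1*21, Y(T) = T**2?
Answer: 1691612/657 ≈ 2574.8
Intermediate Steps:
x = 28 (x = 4 - 1*(-24) = 4 + 24 = 28)
W(N, F) = 7 (W(N, F) = 28 - 1*21 = 28 - 21 = 7)
((810 + (-761 + (-117 - 1*(-384)))/(0*(4 - 14) - 657)) + W(Y(-3), -3)) + 1757 = ((810 + (-761 + (-117 - 1*(-384)))/(0*(4 - 14) - 657)) + 7) + 1757 = ((810 + (-761 + (-117 + 384))/(0*(-10) - 657)) + 7) + 1757 = ((810 + (-761 + 267)/(0 - 657)) + 7) + 1757 = ((810 - 494/(-657)) + 7) + 1757 = ((810 - 494*(-1/657)) + 7) + 1757 = ((810 + 494/657) + 7) + 1757 = (532664/657 + 7) + 1757 = 537263/657 + 1757 = 1691612/657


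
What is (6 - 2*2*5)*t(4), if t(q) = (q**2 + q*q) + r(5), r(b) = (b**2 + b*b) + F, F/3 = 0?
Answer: -1148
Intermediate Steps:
F = 0 (F = 3*0 = 0)
r(b) = 2*b**2 (r(b) = (b**2 + b*b) + 0 = (b**2 + b**2) + 0 = 2*b**2 + 0 = 2*b**2)
t(q) = 50 + 2*q**2 (t(q) = (q**2 + q*q) + 2*5**2 = (q**2 + q**2) + 2*25 = 2*q**2 + 50 = 50 + 2*q**2)
(6 - 2*2*5)*t(4) = (6 - 2*2*5)*(50 + 2*4**2) = (6 - 4*5)*(50 + 2*16) = (6 - 20)*(50 + 32) = -14*82 = -1148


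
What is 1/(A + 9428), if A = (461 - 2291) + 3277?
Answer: 1/10875 ≈ 9.1954e-5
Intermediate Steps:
A = 1447 (A = -1830 + 3277 = 1447)
1/(A + 9428) = 1/(1447 + 9428) = 1/10875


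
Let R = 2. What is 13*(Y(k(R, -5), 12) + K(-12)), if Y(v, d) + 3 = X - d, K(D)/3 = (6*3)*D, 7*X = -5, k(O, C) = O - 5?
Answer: -60398/7 ≈ -8628.3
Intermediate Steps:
k(O, C) = -5 + O
X = -5/7 (X = (1/7)*(-5) = -5/7 ≈ -0.71429)
K(D) = 54*D (K(D) = 3*((6*3)*D) = 3*(18*D) = 54*D)
Y(v, d) = -26/7 - d (Y(v, d) = -3 + (-5/7 - d) = -26/7 - d)
13*(Y(k(R, -5), 12) + K(-12)) = 13*((-26/7 - 1*12) + 54*(-12)) = 13*((-26/7 - 12) - 648) = 13*(-110/7 - 648) = 13*(-4646/7) = -60398/7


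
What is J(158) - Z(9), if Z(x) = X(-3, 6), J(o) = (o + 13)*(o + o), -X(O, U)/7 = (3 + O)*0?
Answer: 54036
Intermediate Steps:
X(O, U) = 0 (X(O, U) = -7*(3 + O)*0 = -7*0 = 0)
J(o) = 2*o*(13 + o) (J(o) = (13 + o)*(2*o) = 2*o*(13 + o))
Z(x) = 0
J(158) - Z(9) = 2*158*(13 + 158) - 1*0 = 2*158*171 + 0 = 54036 + 0 = 54036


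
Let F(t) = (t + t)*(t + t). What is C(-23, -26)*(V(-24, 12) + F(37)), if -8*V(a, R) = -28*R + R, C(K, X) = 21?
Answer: 231693/2 ≈ 1.1585e+5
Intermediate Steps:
V(a, R) = 27*R/8 (V(a, R) = -(-28*R + R)/8 = -(-27)*R/8 = 27*R/8)
F(t) = 4*t**2 (F(t) = (2*t)*(2*t) = 4*t**2)
C(-23, -26)*(V(-24, 12) + F(37)) = 21*((27/8)*12 + 4*37**2) = 21*(81/2 + 4*1369) = 21*(81/2 + 5476) = 21*(11033/2) = 231693/2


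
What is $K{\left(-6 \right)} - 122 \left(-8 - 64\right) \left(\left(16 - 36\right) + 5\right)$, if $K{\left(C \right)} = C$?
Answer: $-131766$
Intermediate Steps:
$K{\left(-6 \right)} - 122 \left(-8 - 64\right) \left(\left(16 - 36\right) + 5\right) = -6 - 122 \left(-8 - 64\right) \left(\left(16 - 36\right) + 5\right) = -6 - 122 \left(- 72 \left(\left(16 - 36\right) + 5\right)\right) = -6 - 122 \left(- 72 \left(-20 + 5\right)\right) = -6 - 122 \left(\left(-72\right) \left(-15\right)\right) = -6 - 131760 = -131766$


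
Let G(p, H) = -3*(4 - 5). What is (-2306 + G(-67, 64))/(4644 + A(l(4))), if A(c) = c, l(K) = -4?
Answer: -2303/4640 ≈ -0.49634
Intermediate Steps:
G(p, H) = 3 (G(p, H) = -3*(-1) = 3)
(-2306 + G(-67, 64))/(4644 + A(l(4))) = (-2306 + 3)/(4644 - 4) = -2303/4640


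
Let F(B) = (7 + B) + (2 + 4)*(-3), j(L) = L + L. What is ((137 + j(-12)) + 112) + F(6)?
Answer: 220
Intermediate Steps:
j(L) = 2*L
F(B) = -11 + B (F(B) = (7 + B) + 6*(-3) = (7 + B) - 18 = -11 + B)
((137 + j(-12)) + 112) + F(6) = ((137 + 2*(-12)) + 112) + (-11 + 6) = ((137 - 24) + 112) - 5 = (113 + 112) - 5 = 225 - 5 = 220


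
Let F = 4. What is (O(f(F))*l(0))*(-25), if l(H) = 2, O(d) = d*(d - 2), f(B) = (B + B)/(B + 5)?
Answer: 4000/81 ≈ 49.383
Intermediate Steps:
f(B) = 2*B/(5 + B) (f(B) = (2*B)/(5 + B) = 2*B/(5 + B))
O(d) = d*(-2 + d)
(O(f(F))*l(0))*(-25) = (((2*4/(5 + 4))*(-2 + 2*4/(5 + 4)))*2)*(-25) = (((2*4/9)*(-2 + 2*4/9))*2)*(-25) = (((2*4*(1/9))*(-2 + 2*4*(1/9)))*2)*(-25) = ((8*(-2 + 8/9)/9)*2)*(-25) = (((8/9)*(-10/9))*2)*(-25) = -80/81*2*(-25) = -160/81*(-25) = 4000/81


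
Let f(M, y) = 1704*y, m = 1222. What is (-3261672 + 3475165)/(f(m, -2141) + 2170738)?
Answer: -213493/1477526 ≈ -0.14449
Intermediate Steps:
(-3261672 + 3475165)/(f(m, -2141) + 2170738) = (-3261672 + 3475165)/(1704*(-2141) + 2170738) = 213493/(-3648264 + 2170738) = 213493/(-1477526) = 213493*(-1/1477526) = -213493/1477526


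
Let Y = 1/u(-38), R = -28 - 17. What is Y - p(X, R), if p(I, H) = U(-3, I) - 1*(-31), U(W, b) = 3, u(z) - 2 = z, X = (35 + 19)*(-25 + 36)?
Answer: -1225/36 ≈ -34.028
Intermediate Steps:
X = 594 (X = 54*11 = 594)
u(z) = 2 + z
R = -45
p(I, H) = 34 (p(I, H) = 3 - 1*(-31) = 3 + 31 = 34)
Y = -1/36 (Y = 1/(2 - 38) = 1/(-36) = -1/36 ≈ -0.027778)
Y - p(X, R) = -1/36 - 1*34 = -1/36 - 34 = -1225/36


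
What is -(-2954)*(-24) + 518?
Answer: -70378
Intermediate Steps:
-(-2954)*(-24) + 518 = -422*168 + 518 = -70896 + 518 = -70378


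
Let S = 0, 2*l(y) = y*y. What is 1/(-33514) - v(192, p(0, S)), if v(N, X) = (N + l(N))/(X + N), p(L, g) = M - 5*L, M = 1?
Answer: -624164929/6468202 ≈ -96.497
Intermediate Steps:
l(y) = y**2/2 (l(y) = (y*y)/2 = y**2/2)
p(L, g) = 1 - 5*L
v(N, X) = (N + N**2/2)/(N + X) (v(N, X) = (N + N**2/2)/(X + N) = (N + N**2/2)/(N + X))
1/(-33514) - v(192, p(0, S)) = 1/(-33514) - 192*(2 + 192)/(2*(192 + (1 - 5*0))) = -1/33514 - 192*194/(2*(192 + (1 + 0))) = -1/33514 - 192*194/(2*(192 + 1)) = -1/33514 - 192*194/(2*193) = -1/33514 - 1*18624/193 = -1/33514 - 18624/193 = -624164929/6468202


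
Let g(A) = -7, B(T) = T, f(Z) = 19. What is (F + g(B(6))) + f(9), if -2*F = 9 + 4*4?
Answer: -½ ≈ -0.50000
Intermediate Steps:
F = -25/2 (F = -(9 + 4*4)/2 = -(9 + 16)/2 = -½*25 = -25/2 ≈ -12.500)
(F + g(B(6))) + f(9) = (-25/2 - 7) + 19 = -39/2 + 19 = -½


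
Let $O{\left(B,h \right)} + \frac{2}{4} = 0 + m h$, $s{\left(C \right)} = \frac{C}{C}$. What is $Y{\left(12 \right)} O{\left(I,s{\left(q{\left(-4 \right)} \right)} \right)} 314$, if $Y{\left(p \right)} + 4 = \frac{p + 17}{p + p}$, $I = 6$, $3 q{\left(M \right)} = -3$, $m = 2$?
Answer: $- \frac{10519}{8} \approx -1314.9$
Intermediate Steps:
$q{\left(M \right)} = -1$ ($q{\left(M \right)} = \frac{1}{3} \left(-3\right) = -1$)
$s{\left(C \right)} = 1$
$O{\left(B,h \right)} = - \frac{1}{2} + 2 h$ ($O{\left(B,h \right)} = - \frac{1}{2} + \left(0 + 2 h\right) = - \frac{1}{2} + 2 h$)
$Y{\left(p \right)} = -4 + \frac{17 + p}{2 p}$ ($Y{\left(p \right)} = -4 + \frac{p + 17}{p + p} = -4 + \frac{17 + p}{2 p}$)
$Y{\left(12 \right)} O{\left(I,s{\left(q{\left(-4 \right)} \right)} \right)} 314 = \frac{17 - 84}{2 \cdot 12} \left(- \frac{1}{2} + 2 \cdot 1\right) 314 = \frac{1}{2} \cdot \frac{1}{12} \left(17 - 84\right) \left(- \frac{1}{2} + 2\right) 314 = \frac{1}{2} \cdot \frac{1}{12} \left(-67\right) \frac{3}{2} \cdot 314 = \left(- \frac{67}{24}\right) \frac{3}{2} \cdot 314 = \left(- \frac{67}{16}\right) 314 = - \frac{10519}{8}$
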